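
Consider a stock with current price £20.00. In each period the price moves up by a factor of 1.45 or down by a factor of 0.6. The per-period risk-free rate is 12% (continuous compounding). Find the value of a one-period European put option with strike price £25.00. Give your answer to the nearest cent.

Risk-neutral probability p = (e^0.12 − 0.6)/(1.45 − 0.6) = 0.5275/0.8500 = 0.6206
Terminal stock prices: S_u = 29, S_d = 12
Terminal payoffs (K − S): max(-4, 0) = 0, max(13, 0) = 13
Node 0 (S = 20): V_0 = e^(−0.12)·[0.6206·0.0000 + 0.3794·13.0000] = 4.3746

£4.37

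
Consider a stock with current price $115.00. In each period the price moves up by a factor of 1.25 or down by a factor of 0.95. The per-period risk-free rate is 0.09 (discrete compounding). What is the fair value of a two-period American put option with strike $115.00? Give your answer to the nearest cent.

Risk-neutral probability p = (1 + 0.09 − 0.95)/(1.25 − 0.95) = 0.1400/0.3000 = 0.4667
Terminal stock prices: S_uu = 179.7, S_ud = 136.6, S_dd = 103.8
Terminal payoffs (K − S): max(-64.69, 0) = 0, max(-21.56, 0) = 0, max(11.21, 0) = 11.21
Node u (S = 143.8): continuation = 1/1.09·[0.4667·0.0000 + 0.5333·0.0000] = 0.0000; exercise value = 0.0000 ≤ continuation, so V_u = 0.0000
Node d (S = 109.2): continuation = 1/1.09·[0.4667·0.0000 + 0.5333·11.2125] = 5.4862; exercise value = 5.7500 > continuation, so V_d = 5.7500 (exercise)
Node 0 (S = 115): continuation = 1/1.09·[0.4667·0.0000 + 0.5333·5.7500] = 2.8135; exercise value = 0.0000 ≤ continuation, so V_0 = 2.8135

$2.81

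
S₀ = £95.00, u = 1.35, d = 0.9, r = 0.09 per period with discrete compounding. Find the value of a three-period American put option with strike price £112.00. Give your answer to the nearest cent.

Risk-neutral probability p = (1 + 0.09 − 0.9)/(1.35 − 0.9) = 0.1900/0.4500 = 0.4222
Terminal stock prices: S_uuu = 233.7, S_uud = 155.8, S_udd = 103.9, S_ddd = 69.26
Terminal payoffs (K − S): max(-121.7, 0) = 0, max(-43.82, 0) = 0, max(8.117, 0) = 8.117, max(42.74, 0) = 42.74
Node uu (S = 173.1): continuation = 1/1.09·[0.4222·0.0000 + 0.5778·0.0000] = 0.0000; exercise value = 0.0000 ≤ continuation, so V_uu = 0.0000
Node ud (S = 115.4): continuation = 1/1.09·[0.4222·0.0000 + 0.5778·8.1175] = 4.3029; exercise value = 0.0000 ≤ continuation, so V_ud = 4.3029
Node dd (S = 76.95): continuation = 1/1.09·[0.4222·8.1175 + 0.5778·42.7450] = 25.8023; exercise value = 35.0500 > continuation, so V_dd = 35.0500 (exercise)
Node u (S = 128.2): continuation = 1/1.09·[0.4222·0.0000 + 0.5778·4.3029] = 2.2808; exercise value = 0.0000 ≤ continuation, so V_u = 2.2808
Node d (S = 85.5): continuation = 1/1.09·[0.4222·4.3029 + 0.5778·35.0500] = 20.2458; exercise value = 26.5000 > continuation, so V_d = 26.5000 (exercise)
Node 0 (S = 95): continuation = 1/1.09·[0.4222·2.2808 + 0.5778·26.5000] = 14.9304; exercise value = 17.0000 > continuation, so V_0 = 17.0000 (exercise)

£17.00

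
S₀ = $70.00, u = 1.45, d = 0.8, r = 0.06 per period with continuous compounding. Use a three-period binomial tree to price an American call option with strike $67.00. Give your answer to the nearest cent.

Risk-neutral probability p = (e^0.06 − 0.8)/(1.45 − 0.8) = 0.2618/0.6500 = 0.4028
Terminal stock prices: S_uuu = 213.4, S_uud = 117.7, S_udd = 64.96, S_ddd = 35.84
Terminal payoffs (S − K): max(146.4, 0) = 146.4, max(50.74, 0) = 50.74, max(-2.04, 0) = 0, max(-31.16, 0) = 0
Node uu (S = 147.2): continuation = e^(−0.06)·[0.4028·146.4038 + 0.5972·50.7400] = 84.0768; exercise value = 80.1750 ≤ continuation, so V_uu = 84.0768
Node ud (S = 81.2): continuation = e^(−0.06)·[0.4028·50.7400 + 0.5972·0.0000] = 19.2491; exercise value = 14.2000 ≤ continuation, so V_ud = 19.2491
Node dd (S = 44.8): continuation = e^(−0.06)·[0.4028·0.0000 + 0.5972·0.0000] = 0.0000; exercise value = 0.0000 ≤ continuation, so V_dd = 0.0000
Node u (S = 101.5): continuation = e^(−0.06)·[0.4028·84.0768 + 0.5972·19.2491] = 42.7216; exercise value = 34.5000 ≤ continuation, so V_u = 42.7216
Node d (S = 56): continuation = e^(−0.06)·[0.4028·19.2491 + 0.5972·0.0000] = 7.3025; exercise value = 0.0000 ≤ continuation, so V_d = 7.3025
Node 0 (S = 70): continuation = e^(−0.06)·[0.4028·42.7216 + 0.5972·7.3025] = 20.3140; exercise value = 3.0000 ≤ continuation, so V_0 = 20.3140

$20.31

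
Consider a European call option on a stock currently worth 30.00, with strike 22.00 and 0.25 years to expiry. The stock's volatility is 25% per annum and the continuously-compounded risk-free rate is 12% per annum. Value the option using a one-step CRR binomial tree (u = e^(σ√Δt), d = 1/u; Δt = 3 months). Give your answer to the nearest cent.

8.65

CRR parameters: u = e^(σ√Δt) = e^(0.25·√0.25) = 1.1331, d = 1/u = 0.8825
Per-period rate: rΔt = 0.12·0.25 = 0.03, so R = e^0.03 = 1.0305
Risk-neutral probability p = (e^0.03 − 0.8825)/(1.1331 − 0.8825) = 0.1480/0.2507 = 0.5903
Terminal stock prices: S_u = 33.99, S_d = 26.47
Terminal payoffs (S − K): max(11.99, 0) = 11.99, max(4.475, 0) = 4.475
Node 0 (S = 30): V_0 = e^(−0.03)·[0.5903·11.9945 + 0.4097·4.4749] = 8.6502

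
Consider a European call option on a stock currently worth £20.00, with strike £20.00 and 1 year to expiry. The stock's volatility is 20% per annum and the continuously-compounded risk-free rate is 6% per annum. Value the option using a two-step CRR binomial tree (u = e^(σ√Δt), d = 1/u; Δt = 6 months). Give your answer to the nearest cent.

CRR parameters: u = e^(σ√Δt) = e^(0.2·√0.5) = 1.1519, d = 1/u = 0.8681
Per-period rate: rΔt = 0.06·0.5 = 0.03, so R = e^0.03 = 1.0305
Risk-neutral probability p = (e^0.03 − 0.8681)/(1.1519 − 0.8681) = 0.1623/0.2838 = 0.5720
Terminal stock prices: S_uu = 26.54, S_ud = 20, S_dd = 15.07
Terminal payoffs (S − K): max(6.538, 0) = 6.538, max(0, 0) = 0, max(-4.927, 0) = 0
Node u (S = 23.04): V_u = e^(−0.03)·[0.5720·6.5379 + 0.4280·0.0000] = 3.6293
Node d (S = 17.36): V_d = e^(−0.03)·[0.5720·0.0000 + 0.4280·0.0000] = 0.0000
Node 0 (S = 20): V_0 = e^(−0.03)·[0.5720·3.6293 + 0.4280·0.0000] = 2.0147

£2.01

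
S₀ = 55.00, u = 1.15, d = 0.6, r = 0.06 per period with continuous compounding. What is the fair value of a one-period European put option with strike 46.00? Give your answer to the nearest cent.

Risk-neutral probability p = (e^0.06 − 0.6)/(1.15 − 0.6) = 0.4618/0.5500 = 0.8397
Terminal stock prices: S_u = 63.25, S_d = 33
Terminal payoffs (K − S): max(-17.25, 0) = 0, max(13, 0) = 13
Node 0 (S = 55): V_0 = e^(−0.06)·[0.8397·0.0000 + 0.1603·13.0000] = 1.9625

1.96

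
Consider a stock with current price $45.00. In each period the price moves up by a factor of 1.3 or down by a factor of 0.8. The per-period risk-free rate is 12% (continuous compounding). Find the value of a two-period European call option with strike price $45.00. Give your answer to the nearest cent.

Risk-neutral probability p = (e^0.12 − 0.8)/(1.3 − 0.8) = 0.3275/0.5000 = 0.6550
Terminal stock prices: S_uu = 76.05, S_ud = 46.8, S_dd = 28.8
Terminal payoffs (S − K): max(31.05, 0) = 31.05, max(1.8, 0) = 1.8, max(-16.2, 0) = 0
Node u (S = 58.5): V_u = e^(−0.12)·[0.6550·31.0500 + 0.3450·1.8000] = 18.5886
Node d (S = 36): V_d = e^(−0.12)·[0.6550·1.8000 + 0.3450·0.0000] = 1.0457
Node 0 (S = 45): V_0 = e^(−0.12)·[0.6550·18.5886 + 0.3450·1.0457] = 11.1186

$11.12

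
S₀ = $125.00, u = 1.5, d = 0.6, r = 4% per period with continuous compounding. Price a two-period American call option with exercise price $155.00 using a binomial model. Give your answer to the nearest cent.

$27.96

Risk-neutral probability p = (e^0.04 − 0.6)/(1.5 − 0.6) = 0.4408/0.9000 = 0.4898
Terminal stock prices: S_uu = 281.2, S_ud = 112.5, S_dd = 45
Terminal payoffs (S − K): max(126.2, 0) = 126.2, max(-42.5, 0) = 0, max(-110, 0) = 0
Node u (S = 187.5): continuation = e^(−0.04)·[0.4898·126.2500 + 0.5102·0.0000] = 59.4113; exercise value = 32.5000 ≤ continuation, so V_u = 59.4113
Node d (S = 75): continuation = e^(−0.04)·[0.4898·0.0000 + 0.5102·0.0000] = 0.0000; exercise value = 0.0000 ≤ continuation, so V_d = 0.0000
Node 0 (S = 125): continuation = e^(−0.04)·[0.4898·59.4113 + 0.5102·0.0000] = 27.9581; exercise value = 0.0000 ≤ continuation, so V_0 = 27.9581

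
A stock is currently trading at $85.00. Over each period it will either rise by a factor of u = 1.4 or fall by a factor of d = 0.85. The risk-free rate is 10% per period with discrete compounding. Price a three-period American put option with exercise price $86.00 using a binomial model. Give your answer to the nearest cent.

Risk-neutral probability p = (1 + 0.1 − 0.85)/(1.4 − 0.85) = 0.2500/0.5500 = 0.4545
Terminal stock prices: S_uuu = 233.2, S_uud = 141.6, S_udd = 85.98, S_ddd = 52.2
Terminal payoffs (K − S): max(-147.2, 0) = 0, max(-55.61, 0) = 0, max(0.0225, 0) = 0.0225, max(33.8, 0) = 33.8
Node uu (S = 166.6): continuation = 1/1.1·[0.4545·0.0000 + 0.5455·0.0000] = 0.0000; exercise value = 0.0000 ≤ continuation, so V_uu = 0.0000
Node ud (S = 101.1): continuation = 1/1.1·[0.4545·0.0000 + 0.5455·0.0225] = 0.0112; exercise value = 0.0000 ≤ continuation, so V_ud = 0.0112
Node dd (S = 61.41): continuation = 1/1.1·[0.4545·0.0225 + 0.5455·33.7994] = 16.7693; exercise value = 24.5875 > continuation, so V_dd = 24.5875 (exercise)
Node u (S = 119): continuation = 1/1.1·[0.4545·0.0000 + 0.5455·0.0112] = 0.0055; exercise value = 0.0000 ≤ continuation, so V_u = 0.0055
Node d (S = 72.25): continuation = 1/1.1·[0.4545·0.0112 + 0.5455·24.5875] = 12.1968; exercise value = 13.7500 > continuation, so V_d = 13.7500 (exercise)
Node 0 (S = 85): continuation = 1/1.1·[0.4545·0.0055 + 0.5455·13.7500] = 6.8205; exercise value = 1.0000 ≤ continuation, so V_0 = 6.8205

$6.82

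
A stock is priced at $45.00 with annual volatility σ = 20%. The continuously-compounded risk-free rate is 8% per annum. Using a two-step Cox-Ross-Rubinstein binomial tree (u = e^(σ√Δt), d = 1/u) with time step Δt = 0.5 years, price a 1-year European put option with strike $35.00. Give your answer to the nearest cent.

CRR parameters: u = e^(σ√Δt) = e^(0.2·√0.5) = 1.1519, d = 1/u = 0.8681
Per-period rate: rΔt = 0.08·0.5 = 0.04, so R = e^0.04 = 1.0408
Risk-neutral probability p = (e^0.04 − 0.8681)/(1.1519 − 0.8681) = 0.1727/0.2838 = 0.6085
Terminal stock prices: S_uu = 59.71, S_ud = 45, S_dd = 33.91
Terminal payoffs (K − S): max(-24.71, 0) = 0, max(-10, 0) = 0, max(1.086, 0) = 1.086
Node u (S = 51.84): V_u = e^(−0.04)·[0.6085·0.0000 + 0.3915·0.0000] = 0.0000
Node d (S = 39.07): V_d = e^(−0.04)·[0.6085·0.0000 + 0.3915·1.0863] = 0.4086
Node 0 (S = 45): V_0 = e^(−0.04)·[0.6085·0.0000 + 0.3915·0.4086] = 0.1537

$0.15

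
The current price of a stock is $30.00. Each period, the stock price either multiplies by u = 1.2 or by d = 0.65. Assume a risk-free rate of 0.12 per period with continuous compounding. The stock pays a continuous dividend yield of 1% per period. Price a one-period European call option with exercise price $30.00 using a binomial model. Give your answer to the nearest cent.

Per-period risk-free factor R = e^0.12 = 1.1275; dividend-adjusted growth = e^(0.12−0.01) = 1.1163.
Risk-neutral probability p = (1.1163 − 0.65)/(1.2 − 0.65) = 0.4663/0.5500 = 0.8478
Terminal stock prices: S_u = 36, S_d = 19.5
Terminal payoffs (S − K): max(6, 0) = 6, max(-10.5, 0) = 0
Node 0 (S = 30): V_0 = e^(−0.12)·[0.8478·6.0000 + 0.1522·0.0000] = 4.5115

$4.51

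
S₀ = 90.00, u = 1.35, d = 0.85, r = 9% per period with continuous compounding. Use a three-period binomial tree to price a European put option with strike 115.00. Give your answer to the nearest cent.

14.08

Risk-neutral probability p = (e^0.09 − 0.85)/(1.35 − 0.85) = 0.2442/0.5000 = 0.4883
Terminal stock prices: S_uuu = 221.4, S_uud = 139.4, S_udd = 87.78, S_ddd = 55.27
Terminal payoffs (K − S): max(-106.4, 0) = 0, max(-24.42, 0) = 0, max(27.22, 0) = 27.22, max(59.73, 0) = 59.73
Node uu (S = 164): V_uu = e^(−0.09)·[0.4883·0.0000 + 0.5117·0.0000] = 0.0000
Node ud (S = 103.3): V_ud = e^(−0.09)·[0.4883·0.0000 + 0.5117·27.2163] = 12.7267
Node dd (S = 65.02): V_dd = e^(−0.09)·[0.4883·27.2163 + 0.5117·59.7288] = 40.0771
Node u (S = 121.5): V_u = e^(−0.09)·[0.4883·0.0000 + 0.5117·12.7267] = 5.9512
Node d (S = 76.5): V_d = e^(−0.09)·[0.4883·12.7267 + 0.5117·40.0771] = 24.4208
Node 0 (S = 90): V_0 = e^(−0.09)·[0.4883·5.9512 + 0.5117·24.4208] = 14.0756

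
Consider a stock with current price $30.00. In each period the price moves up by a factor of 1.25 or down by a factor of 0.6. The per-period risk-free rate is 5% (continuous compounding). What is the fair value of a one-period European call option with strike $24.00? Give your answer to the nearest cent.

Risk-neutral probability p = (e^0.05 − 0.6)/(1.25 − 0.6) = 0.4513/0.6500 = 0.6943
Terminal stock prices: S_u = 37.5, S_d = 18
Terminal payoffs (S − K): max(13.5, 0) = 13.5, max(-6, 0) = 0
Node 0 (S = 30): V_0 = e^(−0.05)·[0.6943·13.5000 + 0.3057·0.0000] = 8.9154

$8.92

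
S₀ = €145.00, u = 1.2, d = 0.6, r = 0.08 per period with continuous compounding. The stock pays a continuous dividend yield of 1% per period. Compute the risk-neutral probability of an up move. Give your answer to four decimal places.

p = 0.7875

Per-period risk-free factor R = e^0.08 = 1.0833; dividend-adjusted growth = e^(0.08−0.01) = 1.0725.
Risk-neutral probability p = (1.0725 − 0.6)/(1.2 − 0.6) = 0.4725/0.6000 = 0.7875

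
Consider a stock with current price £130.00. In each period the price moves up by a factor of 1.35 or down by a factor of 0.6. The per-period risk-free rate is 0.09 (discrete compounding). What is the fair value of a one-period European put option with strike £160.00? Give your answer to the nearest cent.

Risk-neutral probability p = (1 + 0.09 − 0.6)/(1.35 − 0.6) = 0.4900/0.7500 = 0.6533
Terminal stock prices: S_u = 175.5, S_d = 78
Terminal payoffs (K − S): max(-15.5, 0) = 0, max(82, 0) = 82
Node 0 (S = 130): V_0 = 1/1.09·[0.6533·0.0000 + 0.3467·82.0000] = 26.0795

£26.08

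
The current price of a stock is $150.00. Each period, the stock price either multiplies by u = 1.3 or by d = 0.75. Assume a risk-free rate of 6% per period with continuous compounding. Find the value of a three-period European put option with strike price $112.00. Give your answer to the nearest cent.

$3.92

Risk-neutral probability p = (e^0.06 − 0.75)/(1.3 − 0.75) = 0.3118/0.5500 = 0.5670
Terminal stock prices: S_uuu = 329.6, S_uud = 190.1, S_udd = 109.7, S_ddd = 63.28
Terminal payoffs (K − S): max(-217.6, 0) = 0, max(-78.13, 0) = 0, max(2.312, 0) = 2.312, max(48.72, 0) = 48.72
Node uu (S = 253.5): V_uu = e^(−0.06)·[0.5670·0.0000 + 0.4330·0.0000] = 0.0000
Node ud (S = 146.2): V_ud = e^(−0.06)·[0.5670·0.0000 + 0.4330·2.3125] = 0.9431
Node dd (S = 84.38): V_dd = e^(−0.06)·[0.5670·2.3125 + 0.4330·48.7188] = 21.1026
Node u (S = 195): V_u = e^(−0.06)·[0.5670·0.0000 + 0.4330·0.9431] = 0.3846
Node d (S = 112.5): V_d = e^(−0.06)·[0.5670·0.9431 + 0.4330·21.1026] = 9.1094
Node 0 (S = 150): V_0 = e^(−0.06)·[0.5670·0.3846 + 0.4330·9.1094] = 3.9202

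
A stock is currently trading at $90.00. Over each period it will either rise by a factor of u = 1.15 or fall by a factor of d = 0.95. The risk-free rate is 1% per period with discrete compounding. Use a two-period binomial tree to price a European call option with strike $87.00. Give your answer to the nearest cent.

$7.49

Risk-neutral probability p = (1 + 0.01 − 0.95)/(1.15 − 0.95) = 0.0600/0.2000 = 0.3000
Terminal stock prices: S_uu = 119, S_ud = 98.32, S_dd = 81.22
Terminal payoffs (S − K): max(32.02, 0) = 32.02, max(11.32, 0) = 11.32, max(-5.775, 0) = 0
Node u (S = 103.5): V_u = 1/1.01·[0.3000·32.0250 + 0.7000·11.3250] = 17.3614
Node d (S = 85.5): V_d = 1/1.01·[0.3000·11.3250 + 0.7000·0.0000] = 3.3639
Node 0 (S = 90): V_0 = 1/1.01·[0.3000·17.3614 + 0.7000·3.3639] = 7.4882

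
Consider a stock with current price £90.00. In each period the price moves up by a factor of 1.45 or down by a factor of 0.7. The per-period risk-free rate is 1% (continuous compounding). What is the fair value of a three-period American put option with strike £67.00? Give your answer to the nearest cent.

Risk-neutral probability p = (e^0.01 − 0.7)/(1.45 − 0.7) = 0.3101/0.7500 = 0.4134
Terminal stock prices: S_uuu = 274.4, S_uud = 132.5, S_udd = 63.94, S_ddd = 30.87
Terminal payoffs (K − S): max(-207.4, 0) = 0, max(-65.46, 0) = 0, max(3.055, 0) = 3.055, max(36.13, 0) = 36.13
Node uu (S = 189.2): continuation = e^(−0.01)·[0.4134·0.0000 + 0.5866·0.0000] = 0.0000; exercise value = 0.0000 ≤ continuation, so V_uu = 0.0000
Node ud (S = 91.35): continuation = e^(−0.01)·[0.4134·0.0000 + 0.5866·3.0550] = 1.7742; exercise value = 0.0000 ≤ continuation, so V_ud = 1.7742
Node dd (S = 44.1): continuation = e^(−0.01)·[0.4134·3.0550 + 0.5866·36.1300] = 22.2333; exercise value = 22.9000 > continuation, so V_dd = 22.9000 (exercise)
Node u (S = 130.5): continuation = e^(−0.01)·[0.4134·0.0000 + 0.5866·1.7742] = 1.0304; exercise value = 0.0000 ≤ continuation, so V_u = 1.0304
Node d (S = 63): continuation = e^(−0.01)·[0.4134·1.7742 + 0.5866·22.9000] = 14.0256; exercise value = 4.0000 ≤ continuation, so V_d = 14.0256
Node 0 (S = 90): continuation = e^(−0.01)·[0.4134·1.0304 + 0.5866·14.0256] = 8.5673; exercise value = 0.0000 ≤ continuation, so V_0 = 8.5673

£8.57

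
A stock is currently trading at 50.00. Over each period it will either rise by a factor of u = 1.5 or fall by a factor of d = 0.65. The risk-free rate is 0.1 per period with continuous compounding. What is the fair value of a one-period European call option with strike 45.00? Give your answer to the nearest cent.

14.54

Risk-neutral probability p = (e^0.1 − 0.65)/(1.5 − 0.65) = 0.4552/0.8500 = 0.5355
Terminal stock prices: S_u = 75, S_d = 32.5
Terminal payoffs (S − K): max(30, 0) = 30, max(-12.5, 0) = 0
Node 0 (S = 50): V_0 = e^(−0.1)·[0.5355·30.0000 + 0.4645·0.0000] = 14.5361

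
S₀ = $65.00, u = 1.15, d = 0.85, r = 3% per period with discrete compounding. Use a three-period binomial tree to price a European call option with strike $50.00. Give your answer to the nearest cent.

$19.83

Risk-neutral probability p = (1 + 0.03 − 0.85)/(1.15 − 0.85) = 0.1800/0.3000 = 0.6000
Terminal stock prices: S_uuu = 98.86, S_uud = 73.07, S_udd = 54.01, S_ddd = 39.92
Terminal payoffs (S − K): max(48.86, 0) = 48.86, max(23.07, 0) = 23.07, max(4.007, 0) = 4.007, max(-10.08, 0) = 0
Node uu (S = 85.96): V_uu = 1/1.03·[0.6000·48.8569 + 0.4000·23.0681] = 37.4188
Node ud (S = 63.54): V_ud = 1/1.03·[0.6000·23.0681 + 0.4000·4.0069] = 14.9938
Node dd (S = 46.96): V_dd = 1/1.03·[0.6000·4.0069 + 0.4000·0.0000] = 2.3341
Node u (S = 74.75): V_u = 1/1.03·[0.6000·37.4188 + 0.4000·14.9938] = 27.6202
Node d (S = 55.25): V_d = 1/1.03·[0.6000·14.9938 + 0.4000·2.3341] = 9.6407
Node 0 (S = 65): V_0 = 1/1.03·[0.6000·27.6202 + 0.4000·9.6407] = 19.8334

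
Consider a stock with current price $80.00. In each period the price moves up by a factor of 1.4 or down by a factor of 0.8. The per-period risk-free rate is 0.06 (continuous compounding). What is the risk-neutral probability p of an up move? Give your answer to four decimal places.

p = 0.4364

Risk-neutral probability p = (e^0.06 − 0.8)/(1.4 − 0.8) = 0.2618/0.6000 = 0.4364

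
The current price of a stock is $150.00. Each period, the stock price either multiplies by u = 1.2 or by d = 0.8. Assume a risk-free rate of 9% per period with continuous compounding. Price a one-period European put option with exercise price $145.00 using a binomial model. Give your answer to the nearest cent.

$6.04

Risk-neutral probability p = (e^0.09 − 0.8)/(1.2 − 0.8) = 0.2942/0.4000 = 0.7354
Terminal stock prices: S_u = 180, S_d = 120
Terminal payoffs (K − S): max(-35, 0) = 0, max(25, 0) = 25
Node 0 (S = 150): V_0 = e^(−0.09)·[0.7354·0.0000 + 0.2646·25.0000] = 6.0448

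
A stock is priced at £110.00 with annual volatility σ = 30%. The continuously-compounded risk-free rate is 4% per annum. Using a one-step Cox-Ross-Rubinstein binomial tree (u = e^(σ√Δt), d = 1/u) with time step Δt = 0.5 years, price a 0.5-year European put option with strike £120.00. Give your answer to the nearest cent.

CRR parameters: u = e^(σ√Δt) = e^(0.3·√0.5) = 1.2363, d = 1/u = 0.8089
Per-period rate: rΔt = 0.04·0.5 = 0.02, so R = e^0.02 = 1.0202
Risk-neutral probability p = (e^0.02 − 0.8089)/(1.2363 − 0.8089) = 0.2113/0.4275 = 0.4944
Terminal stock prices: S_u = 136, S_d = 88.97
Terminal payoffs (K − S): max(-15.99, 0) = 0, max(31.03, 0) = 31.03
Node 0 (S = 110): V_0 = e^(−0.02)·[0.4944·0.0000 + 0.5056·31.0256] = 15.3752

£15.38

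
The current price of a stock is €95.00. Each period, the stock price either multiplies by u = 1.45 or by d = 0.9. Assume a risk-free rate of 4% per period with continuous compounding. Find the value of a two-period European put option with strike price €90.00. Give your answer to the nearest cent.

Risk-neutral probability p = (e^0.04 − 0.9)/(1.45 − 0.9) = 0.1408/0.5500 = 0.2560
Terminal stock prices: S_uu = 199.7, S_ud = 124, S_dd = 76.95
Terminal payoffs (K − S): max(-109.7, 0) = 0, max(-33.98, 0) = 0, max(13.05, 0) = 13.05
Node u (S = 137.8): V_u = e^(−0.04)·[0.2560·0.0000 + 0.7440·0.0000] = 0.0000
Node d (S = 85.5): V_d = e^(−0.04)·[0.2560·0.0000 + 0.7440·13.0500] = 9.3283
Node 0 (S = 95): V_0 = e^(−0.04)·[0.2560·0.0000 + 0.7440·9.3283] = 6.6679

€6.67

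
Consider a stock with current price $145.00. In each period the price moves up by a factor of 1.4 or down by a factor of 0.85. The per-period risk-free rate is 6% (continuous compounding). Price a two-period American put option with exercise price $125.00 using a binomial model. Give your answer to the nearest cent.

Risk-neutral probability p = (e^0.06 − 0.85)/(1.4 − 0.85) = 0.2118/0.5500 = 0.3852
Terminal stock prices: S_uu = 284.2, S_ud = 172.5, S_dd = 104.8
Terminal payoffs (K − S): max(-159.2, 0) = 0, max(-47.55, 0) = 0, max(20.24, 0) = 20.24
Node u (S = 203): continuation = e^(−0.06)·[0.3852·0.0000 + 0.6148·0.0000] = 0.0000; exercise value = 0.0000 ≤ continuation, so V_u = 0.0000
Node d (S = 123.2): continuation = e^(−0.06)·[0.3852·0.0000 + 0.6148·20.2375] = 11.7183; exercise value = 1.7500 ≤ continuation, so V_d = 11.7183
Node 0 (S = 145): continuation = e^(−0.06)·[0.3852·0.0000 + 0.6148·11.7183] = 6.7853; exercise value = 0.0000 ≤ continuation, so V_0 = 6.7853

$6.79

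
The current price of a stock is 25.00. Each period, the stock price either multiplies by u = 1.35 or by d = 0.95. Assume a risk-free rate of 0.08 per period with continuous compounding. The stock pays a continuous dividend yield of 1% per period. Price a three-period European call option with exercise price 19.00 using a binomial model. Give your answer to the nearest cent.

Per-period risk-free factor R = e^0.08 = 1.0833; dividend-adjusted growth = e^(0.08−0.01) = 1.0725.
Risk-neutral probability p = (1.0725 − 0.95)/(1.35 − 0.95) = 0.1225/0.4000 = 0.3063
Terminal stock prices: S_uuu = 61.51, S_uud = 43.28, S_udd = 30.46, S_ddd = 21.43
Terminal payoffs (S − K): max(42.51, 0) = 42.51, max(24.28, 0) = 24.28, max(11.46, 0) = 11.46, max(2.434, 0) = 2.434
Node uu (S = 45.56): V_uu = e^(−0.08)·[0.3063·42.5094 + 0.6937·24.2844] = 27.5699
Node ud (S = 32.06): V_ud = e^(−0.08)·[0.3063·24.2844 + 0.6937·11.4594] = 14.2043
Node dd (S = 22.56): V_dd = e^(−0.08)·[0.3063·11.4594 + 0.6937·2.4344] = 4.7988
Node u (S = 33.75): V_u = e^(−0.08)·[0.3063·27.5699 + 0.6937·14.2043] = 16.8910
Node d (S = 23.75): V_d = e^(−0.08)·[0.3063·14.2043 + 0.6937·4.7988] = 7.0890
Node 0 (S = 25): V_0 = e^(−0.08)·[0.3063·16.8910 + 0.6937·7.0890] = 9.3152

9.32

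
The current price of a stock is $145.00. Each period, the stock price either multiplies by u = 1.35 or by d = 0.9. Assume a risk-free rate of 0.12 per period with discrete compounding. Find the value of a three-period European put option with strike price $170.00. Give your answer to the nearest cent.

$9.23

Risk-neutral probability p = (1 + 0.12 − 0.9)/(1.35 − 0.9) = 0.2200/0.4500 = 0.4889
Terminal stock prices: S_uuu = 356.8, S_uud = 237.8, S_udd = 158.6, S_ddd = 105.7
Terminal payoffs (K − S): max(-186.8, 0) = 0, max(-67.84, 0) = 0, max(11.44, 0) = 11.44, max(64.29, 0) = 64.29
Node uu (S = 264.3): V_uu = 1/1.12·[0.4889·0.0000 + 0.5111·0.0000] = 0.0000
Node ud (S = 176.2): V_ud = 1/1.12·[0.4889·0.0000 + 0.5111·11.4425] = 5.2218
Node dd (S = 117.5): V_dd = 1/1.12·[0.4889·11.4425 + 0.5111·64.2950] = 34.3357
Node u (S = 195.8): V_u = 1/1.12·[0.4889·0.0000 + 0.5111·5.2218] = 2.3830
Node d (S = 130.5): V_d = 1/1.12·[0.4889·5.2218 + 0.5111·34.3357] = 17.9484
Node 0 (S = 145): V_0 = 1/1.12·[0.4889·2.3830 + 0.5111·17.9484] = 9.2309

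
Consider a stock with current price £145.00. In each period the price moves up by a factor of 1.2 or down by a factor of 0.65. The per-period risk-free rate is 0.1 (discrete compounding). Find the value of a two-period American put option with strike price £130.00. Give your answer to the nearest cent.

Risk-neutral probability p = (1 + 0.1 − 0.65)/(1.2 − 0.65) = 0.4500/0.5500 = 0.8182
Terminal stock prices: S_uu = 208.8, S_ud = 113.1, S_dd = 61.26
Terminal payoffs (K − S): max(-78.8, 0) = 0, max(16.9, 0) = 16.9, max(68.74, 0) = 68.74
Node u (S = 174): continuation = 1/1.1·[0.8182·0.0000 + 0.1818·16.9000] = 2.7934; exercise value = 0.0000 ≤ continuation, so V_u = 2.7934
Node d (S = 94.25): continuation = 1/1.1·[0.8182·16.9000 + 0.1818·68.7375] = 23.9318; exercise value = 35.7500 > continuation, so V_d = 35.7500 (exercise)
Node 0 (S = 145): continuation = 1/1.1·[0.8182·2.7934 + 0.1818·35.7500] = 7.9868; exercise value = 0.0000 ≤ continuation, so V_0 = 7.9868

£7.99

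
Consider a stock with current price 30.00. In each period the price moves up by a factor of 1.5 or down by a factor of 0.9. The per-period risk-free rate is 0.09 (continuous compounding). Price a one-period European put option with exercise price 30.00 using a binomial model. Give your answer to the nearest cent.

Risk-neutral probability p = (e^0.09 − 0.9)/(1.5 − 0.9) = 0.1942/0.6000 = 0.3236
Terminal stock prices: S_u = 45, S_d = 27
Terminal payoffs (K − S): max(-15, 0) = 0, max(3, 0) = 3
Node 0 (S = 30): V_0 = e^(−0.09)·[0.3236·0.0000 + 0.6764·3.0000] = 1.8545

1.85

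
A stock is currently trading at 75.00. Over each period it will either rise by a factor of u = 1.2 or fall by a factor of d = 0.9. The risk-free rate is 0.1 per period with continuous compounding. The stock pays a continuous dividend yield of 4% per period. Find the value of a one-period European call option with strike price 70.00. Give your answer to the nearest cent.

Per-period risk-free factor R = e^0.1 = 1.1052; dividend-adjusted growth = e^(0.1−0.04) = 1.0618.
Risk-neutral probability p = (1.0618 − 0.9)/(1.2 − 0.9) = 0.1618/0.3000 = 0.5395
Terminal stock prices: S_u = 90, S_d = 67.5
Terminal payoffs (S − K): max(20, 0) = 20, max(-2.5, 0) = 0
Node 0 (S = 75): V_0 = e^(−0.1)·[0.5395·20.0000 + 0.4605·0.0000] = 9.7624

9.76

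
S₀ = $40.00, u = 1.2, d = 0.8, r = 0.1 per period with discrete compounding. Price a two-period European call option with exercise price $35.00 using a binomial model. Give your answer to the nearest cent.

Risk-neutral probability p = (1 + 0.1 − 0.8)/(1.2 − 0.8) = 0.3000/0.4000 = 0.7500
Terminal stock prices: S_uu = 57.6, S_ud = 38.4, S_dd = 25.6
Terminal payoffs (S − K): max(22.6, 0) = 22.6, max(3.4, 0) = 3.4, max(-9.4, 0) = 0
Node u (S = 48): V_u = 1/1.1·[0.7500·22.6000 + 0.2500·3.4000] = 16.1818
Node d (S = 32): V_d = 1/1.1·[0.7500·3.4000 + 0.2500·0.0000] = 2.3182
Node 0 (S = 40): V_0 = 1/1.1·[0.7500·16.1818 + 0.2500·2.3182] = 11.5599

$11.56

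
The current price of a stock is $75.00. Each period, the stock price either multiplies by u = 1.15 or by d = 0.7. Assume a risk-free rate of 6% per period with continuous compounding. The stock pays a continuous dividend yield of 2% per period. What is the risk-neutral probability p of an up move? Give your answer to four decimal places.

p = 0.7574

Per-period risk-free factor R = e^0.06 = 1.0618; dividend-adjusted growth = e^(0.06−0.02) = 1.0408.
Risk-neutral probability p = (1.0408 − 0.7)/(1.15 − 0.7) = 0.3408/0.4500 = 0.7574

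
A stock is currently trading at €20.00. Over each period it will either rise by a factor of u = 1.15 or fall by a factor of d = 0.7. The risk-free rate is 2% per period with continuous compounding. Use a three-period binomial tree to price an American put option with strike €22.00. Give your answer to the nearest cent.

€3.90

Risk-neutral probability p = (e^0.02 − 0.7)/(1.15 − 0.7) = 0.3202/0.4500 = 0.7116
Terminal stock prices: S_uuu = 30.42, S_uud = 18.51, S_udd = 11.27, S_ddd = 6.86
Terminal payoffs (K − S): max(-8.417, 0) = 0, max(3.485, 0) = 3.485, max(10.73, 0) = 10.73, max(15.14, 0) = 15.14
Node uu (S = 26.45): continuation = e^(−0.02)·[0.7116·0.0000 + 0.2884·3.4850] = 0.9853; exercise value = 0.0000 ≤ continuation, so V_uu = 0.9853
Node ud (S = 16.1): continuation = e^(−0.02)·[0.7116·3.4850 + 0.2884·10.7300] = 5.4644; exercise value = 5.9000 > continuation, so V_ud = 5.9000 (exercise)
Node dd (S = 9.8): continuation = e^(−0.02)·[0.7116·10.7300 + 0.2884·15.1400] = 11.7644; exercise value = 12.2000 > continuation, so V_dd = 12.2000 (exercise)
Node u (S = 23): continuation = e^(−0.02)·[0.7116·0.9853 + 0.2884·5.9000] = 2.3553; exercise value = 0.0000 ≤ continuation, so V_u = 2.3553
Node d (S = 14): continuation = e^(−0.02)·[0.7116·5.9000 + 0.2884·12.2000] = 7.5644; exercise value = 8.0000 > continuation, so V_d = 8.0000 (exercise)
Node 0 (S = 20): continuation = e^(−0.02)·[0.7116·2.3553 + 0.2884·8.0000] = 3.9046; exercise value = 2.0000 ≤ continuation, so V_0 = 3.9046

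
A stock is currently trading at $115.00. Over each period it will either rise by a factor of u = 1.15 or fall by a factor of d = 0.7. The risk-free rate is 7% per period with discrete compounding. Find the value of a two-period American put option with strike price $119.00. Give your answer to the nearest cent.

$9.77

Risk-neutral probability p = (1 + 0.07 − 0.7)/(1.15 − 0.7) = 0.3700/0.4500 = 0.8222
Terminal stock prices: S_uu = 152.1, S_ud = 92.57, S_dd = 56.35
Terminal payoffs (K − S): max(-33.09, 0) = 0, max(26.43, 0) = 26.43, max(62.65, 0) = 62.65
Node u (S = 132.2): continuation = 1/1.07·[0.8222·0.0000 + 0.1778·26.4250] = 4.3904; exercise value = 0.0000 ≤ continuation, so V_u = 4.3904
Node d (S = 80.5): continuation = 1/1.07·[0.8222·26.4250 + 0.1778·62.6500] = 30.7150; exercise value = 38.5000 > continuation, so V_d = 38.5000 (exercise)
Node 0 (S = 115): continuation = 1/1.07·[0.8222·4.3904 + 0.1778·38.5000] = 9.7704; exercise value = 4.0000 ≤ continuation, so V_0 = 9.7704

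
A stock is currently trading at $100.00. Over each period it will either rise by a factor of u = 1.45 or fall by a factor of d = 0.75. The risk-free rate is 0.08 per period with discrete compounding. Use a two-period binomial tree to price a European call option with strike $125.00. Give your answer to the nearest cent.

Risk-neutral probability p = (1 + 0.08 − 0.75)/(1.45 − 0.75) = 0.3300/0.7000 = 0.4714
Terminal stock prices: S_uu = 210.2, S_ud = 108.8, S_dd = 56.25
Terminal payoffs (S − K): max(85.25, 0) = 85.25, max(-16.25, 0) = 0, max(-68.75, 0) = 0
Node u (S = 145): V_u = 1/1.08·[0.4714·85.2500 + 0.5286·0.0000] = 37.2123
Node d (S = 75): V_d = 1/1.08·[0.4714·0.0000 + 0.5286·0.0000] = 0.0000
Node 0 (S = 100): V_0 = 1/1.08·[0.4714·37.2123 + 0.5286·0.0000] = 16.2435

$16.24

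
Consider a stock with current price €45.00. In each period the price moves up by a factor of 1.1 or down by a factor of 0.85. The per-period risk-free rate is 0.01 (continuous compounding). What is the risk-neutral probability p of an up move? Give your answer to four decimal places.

p = 0.6402

Risk-neutral probability p = (e^0.01 − 0.85)/(1.1 − 0.85) = 0.1601/0.2500 = 0.6402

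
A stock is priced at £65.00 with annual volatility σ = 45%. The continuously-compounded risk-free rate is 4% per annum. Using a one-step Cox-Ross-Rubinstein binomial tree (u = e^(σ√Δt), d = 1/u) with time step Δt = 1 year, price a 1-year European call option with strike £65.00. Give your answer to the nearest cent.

£15.38

CRR parameters: u = e^(σ√Δt) = e^(0.45·√1) = 1.5683, d = 1/u = 0.6376
Per-period rate: rΔt = 0.04·1 = 0.04, so R = e^0.04 = 1.0408
Risk-neutral probability p = (e^0.04 − 0.6376)/(1.5683 − 0.6376) = 0.4032/0.9307 = 0.4332
Terminal stock prices: S_u = 101.9, S_d = 41.45
Terminal payoffs (S − K): max(36.94, 0) = 36.94, max(-23.55, 0) = 0
Node 0 (S = 65): V_0 = e^(−0.04)·[0.4332·36.9403 + 0.5668·0.0000] = 15.3755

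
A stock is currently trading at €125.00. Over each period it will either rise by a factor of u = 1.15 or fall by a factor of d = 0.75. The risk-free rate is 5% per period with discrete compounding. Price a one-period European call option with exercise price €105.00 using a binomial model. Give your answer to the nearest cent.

€27.68

Risk-neutral probability p = (1 + 0.05 − 0.75)/(1.15 − 0.75) = 0.3000/0.4000 = 0.7500
Terminal stock prices: S_u = 143.8, S_d = 93.75
Terminal payoffs (S − K): max(38.75, 0) = 38.75, max(-11.25, 0) = 0
Node 0 (S = 125): V_0 = 1/1.05·[0.7500·38.7500 + 0.2500·0.0000] = 27.6786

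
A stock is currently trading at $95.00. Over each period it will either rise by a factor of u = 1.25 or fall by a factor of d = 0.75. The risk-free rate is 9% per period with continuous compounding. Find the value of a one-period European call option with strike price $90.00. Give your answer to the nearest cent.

Risk-neutral probability p = (e^0.09 − 0.75)/(1.25 − 0.75) = 0.3442/0.5000 = 0.6883
Terminal stock prices: S_u = 118.8, S_d = 71.25
Terminal payoffs (S − K): max(28.75, 0) = 28.75, max(-18.75, 0) = 0
Node 0 (S = 95): V_0 = e^(−0.09)·[0.6883·28.7500 + 0.3117·0.0000] = 18.0867

$18.09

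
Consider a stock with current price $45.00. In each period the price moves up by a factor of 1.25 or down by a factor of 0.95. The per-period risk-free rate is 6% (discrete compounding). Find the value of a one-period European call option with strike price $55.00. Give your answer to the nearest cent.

$0.43

Risk-neutral probability p = (1 + 0.06 − 0.95)/(1.25 − 0.95) = 0.1100/0.3000 = 0.3667
Terminal stock prices: S_u = 56.25, S_d = 42.75
Terminal payoffs (S − K): max(1.25, 0) = 1.25, max(-12.25, 0) = 0
Node 0 (S = 45): V_0 = 1/1.06·[0.3667·1.2500 + 0.6333·0.0000] = 0.4324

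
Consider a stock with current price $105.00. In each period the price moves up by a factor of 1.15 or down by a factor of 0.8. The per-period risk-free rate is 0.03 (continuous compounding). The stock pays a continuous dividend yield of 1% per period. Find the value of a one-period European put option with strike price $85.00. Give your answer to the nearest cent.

Per-period risk-free factor R = e^0.03 = 1.0305; dividend-adjusted growth = e^(0.03−0.01) = 1.0202.
Risk-neutral probability p = (1.0202 − 0.8)/(1.15 − 0.8) = 0.2202/0.3500 = 0.6291
Terminal stock prices: S_u = 120.7, S_d = 84
Terminal payoffs (K − S): max(-35.75, 0) = 0, max(1, 0) = 1
Node 0 (S = 105): V_0 = e^(−0.03)·[0.6291·0.0000 + 0.3709·1.0000] = 0.3599

$0.36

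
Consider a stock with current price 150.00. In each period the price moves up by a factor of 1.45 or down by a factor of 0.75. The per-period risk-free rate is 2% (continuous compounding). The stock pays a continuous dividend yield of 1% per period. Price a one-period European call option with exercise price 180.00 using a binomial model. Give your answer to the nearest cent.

13.66

Per-period risk-free factor R = e^0.02 = 1.0202; dividend-adjusted growth = e^(0.02−0.01) = 1.0101.
Risk-neutral probability p = (1.0101 − 0.75)/(1.45 − 0.75) = 0.2601/0.7000 = 0.3715
Terminal stock prices: S_u = 217.5, S_d = 112.5
Terminal payoffs (S − K): max(37.5, 0) = 37.5, max(-67.5, 0) = 0
Node 0 (S = 150): V_0 = e^(−0.02)·[0.3715·37.5000 + 0.6285·0.0000] = 13.6554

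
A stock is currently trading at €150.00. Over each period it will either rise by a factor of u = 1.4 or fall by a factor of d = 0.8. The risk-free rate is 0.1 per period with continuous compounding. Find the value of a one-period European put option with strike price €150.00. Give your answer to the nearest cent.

€13.34

Risk-neutral probability p = (e^0.1 − 0.8)/(1.4 − 0.8) = 0.3052/0.6000 = 0.5086
Terminal stock prices: S_u = 210, S_d = 120
Terminal payoffs (K − S): max(-60, 0) = 0, max(30, 0) = 30
Node 0 (S = 150): V_0 = e^(−0.1)·[0.5086·0.0000 + 0.4914·30.0000] = 13.3386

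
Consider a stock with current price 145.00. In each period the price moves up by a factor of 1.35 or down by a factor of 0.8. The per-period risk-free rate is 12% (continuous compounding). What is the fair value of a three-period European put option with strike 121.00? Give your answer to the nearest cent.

2.16

Risk-neutral probability p = (e^0.12 − 0.8)/(1.35 − 0.8) = 0.3275/0.5500 = 0.5954
Terminal stock prices: S_uuu = 356.8, S_uud = 211.4, S_udd = 125.3, S_ddd = 74.24
Terminal payoffs (K − S): max(-235.8, 0) = 0, max(-90.41, 0) = 0, max(-4.28, 0) = 0, max(46.76, 0) = 46.76
Node uu (S = 264.3): V_uu = e^(−0.12)·[0.5954·0.0000 + 0.4046·0.0000] = 0.0000
Node ud (S = 156.6): V_ud = e^(−0.12)·[0.5954·0.0000 + 0.4046·0.0000] = 0.0000
Node dd (S = 92.8): V_dd = e^(−0.12)·[0.5954·0.0000 + 0.4046·46.7600] = 16.7777
Node u (S = 195.8): V_u = e^(−0.12)·[0.5954·0.0000 + 0.4046·0.0000] = 0.0000
Node d (S = 116): V_d = e^(−0.12)·[0.5954·0.0000 + 0.4046·16.7777] = 6.0199
Node 0 (S = 145): V_0 = e^(−0.12)·[0.5954·0.0000 + 0.4046·6.0199] = 2.1600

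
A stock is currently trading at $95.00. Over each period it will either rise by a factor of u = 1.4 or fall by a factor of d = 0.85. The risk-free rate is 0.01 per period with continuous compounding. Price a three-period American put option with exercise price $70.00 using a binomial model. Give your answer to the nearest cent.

Risk-neutral probability p = (e^0.01 − 0.85)/(1.4 − 0.85) = 0.1601/0.5500 = 0.2910
Terminal stock prices: S_uuu = 260.7, S_uud = 158.3, S_udd = 96.09, S_ddd = 58.34
Terminal payoffs (K − S): max(-190.7, 0) = 0, max(-88.27, 0) = 0, max(-26.09, 0) = 0, max(11.66, 0) = 11.66
Node uu (S = 186.2): continuation = e^(−0.01)·[0.2910·0.0000 + 0.7090·0.0000] = 0.0000; exercise value = 0.0000 ≤ continuation, so V_uu = 0.0000
Node ud (S = 113): continuation = e^(−0.01)·[0.2910·0.0000 + 0.7090·0.0000] = 0.0000; exercise value = 0.0000 ≤ continuation, so V_ud = 0.0000
Node dd (S = 68.64): continuation = e^(−0.01)·[0.2910·0.0000 + 0.7090·11.6581] = 8.1834; exercise value = 1.3625 ≤ continuation, so V_dd = 8.1834
Node u (S = 133): continuation = e^(−0.01)·[0.2910·0.0000 + 0.7090·0.0000] = 0.0000; exercise value = 0.0000 ≤ continuation, so V_u = 0.0000
Node d (S = 80.75): continuation = e^(−0.01)·[0.2910·0.0000 + 0.7090·8.1834] = 5.7443; exercise value = 0.0000 ≤ continuation, so V_d = 5.7443
Node 0 (S = 95): continuation = e^(−0.01)·[0.2910·0.0000 + 0.7090·5.7443] = 4.0322; exercise value = 0.0000 ≤ continuation, so V_0 = 4.0322

$4.03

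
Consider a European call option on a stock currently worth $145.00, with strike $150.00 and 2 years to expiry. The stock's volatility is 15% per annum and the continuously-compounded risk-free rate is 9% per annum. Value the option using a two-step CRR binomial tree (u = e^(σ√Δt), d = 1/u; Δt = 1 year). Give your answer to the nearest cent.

CRR parameters: u = e^(σ√Δt) = e^(0.15·√1) = 1.1618, d = 1/u = 0.8607
Per-period rate: rΔt = 0.09·1 = 0.09, so R = e^0.09 = 1.0942
Risk-neutral probability p = (e^0.09 − 0.8607)/(1.1618 − 0.8607) = 0.2335/0.3011 = 0.7753
Terminal stock prices: S_uu = 195.7, S_ud = 145, S_dd = 107.4
Terminal payoffs (S − K): max(45.73, 0) = 45.73, max(-5, 0) = 0, max(-42.58, 0) = 0
Node u (S = 168.5): V_u = e^(−0.09)·[0.7753·45.7295 + 0.2247·0.0000] = 32.4030
Node d (S = 124.8): V_d = e^(−0.09)·[0.7753·0.0000 + 0.2247·0.0000] = 0.0000
Node 0 (S = 145): V_0 = e^(−0.09)·[0.7753·32.4030 + 0.2247·0.0000] = 22.9602

$22.96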